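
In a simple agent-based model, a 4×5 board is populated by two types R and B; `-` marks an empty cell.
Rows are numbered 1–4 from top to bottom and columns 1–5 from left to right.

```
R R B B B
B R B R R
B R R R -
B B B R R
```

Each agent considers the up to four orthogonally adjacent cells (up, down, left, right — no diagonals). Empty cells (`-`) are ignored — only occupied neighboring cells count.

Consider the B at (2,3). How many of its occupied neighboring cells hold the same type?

Occupied neighbors of (2,3): (1,3)=B, (3,3)=R, (2,2)=R, (2,4)=R.
Same type (B): 1 of 4.

1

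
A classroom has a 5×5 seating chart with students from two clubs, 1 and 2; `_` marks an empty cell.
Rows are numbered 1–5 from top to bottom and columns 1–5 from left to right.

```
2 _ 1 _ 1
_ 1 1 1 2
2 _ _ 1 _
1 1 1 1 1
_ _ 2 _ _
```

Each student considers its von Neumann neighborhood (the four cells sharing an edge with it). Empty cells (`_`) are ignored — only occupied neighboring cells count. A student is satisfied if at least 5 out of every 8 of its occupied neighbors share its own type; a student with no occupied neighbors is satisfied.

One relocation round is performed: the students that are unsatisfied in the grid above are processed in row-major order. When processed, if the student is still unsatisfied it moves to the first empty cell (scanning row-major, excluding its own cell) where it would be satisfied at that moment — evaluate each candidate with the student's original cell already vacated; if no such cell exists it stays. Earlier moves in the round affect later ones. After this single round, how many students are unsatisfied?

2

Initially unsatisfied (in order): (1,5), (2,5), (3,1), (4,1), (5,3).
  (1,5) → (1,2).
  (2,5) → (1,5).
  (3,1): no empty cell satisfies it; stays.
  (4,1) → (1,4).
  (5,3) → (2,1).
Resulting grid:
2 1 1 1 2
2 1 1 1 _
2 _ _ 1 _
_ 1 1 1 1
_ _ _ _ _
Unsatisfied now: (1,1), (1,5).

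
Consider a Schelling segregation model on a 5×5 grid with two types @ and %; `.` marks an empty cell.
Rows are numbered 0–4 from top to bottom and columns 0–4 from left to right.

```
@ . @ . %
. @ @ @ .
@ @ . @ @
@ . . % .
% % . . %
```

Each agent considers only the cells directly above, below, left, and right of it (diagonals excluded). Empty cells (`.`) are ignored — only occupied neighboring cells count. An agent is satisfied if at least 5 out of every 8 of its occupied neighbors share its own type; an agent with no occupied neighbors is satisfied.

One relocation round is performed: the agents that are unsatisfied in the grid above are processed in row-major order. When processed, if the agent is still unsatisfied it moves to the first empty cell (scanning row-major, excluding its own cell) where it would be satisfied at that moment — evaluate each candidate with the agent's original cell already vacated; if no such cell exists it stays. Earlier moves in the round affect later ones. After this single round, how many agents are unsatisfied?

Initially unsatisfied (in order): (3,0), (3,3), (4,0).
  (3,0) → (0,1).
  (3,3) → (3,2).
  (4,0): now satisfied by earlier moves; stays.
Resulting grid:
@ @ @ . %
. @ @ @ .
@ @ . @ @
. . % . .
% % . . %
All satisfied now.

0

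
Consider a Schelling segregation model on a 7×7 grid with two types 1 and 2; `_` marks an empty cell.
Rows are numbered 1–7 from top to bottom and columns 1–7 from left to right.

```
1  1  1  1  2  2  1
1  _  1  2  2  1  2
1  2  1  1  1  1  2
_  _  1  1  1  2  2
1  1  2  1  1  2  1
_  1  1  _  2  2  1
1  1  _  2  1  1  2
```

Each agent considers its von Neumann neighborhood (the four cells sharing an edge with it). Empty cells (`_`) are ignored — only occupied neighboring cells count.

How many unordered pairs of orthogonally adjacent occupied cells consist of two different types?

29

Scan each occupied cell's neighbors to the right and below so each pair is counted once.
From row 1: 5 unlike of 12 pairs (running 5/12).
From row 2: 5 unlike of 10 pairs (running 10/22).
From row 3: 4 unlike of 11 pairs (running 14/33).
From row 4: 3 unlike of 9 pairs (running 17/42).
From row 5: 6 unlike of 11 pairs (running 23/53).
From row 6: 4 unlike of 7 pairs (running 27/60).
From row 7: 2 unlike of 4 pairs (running 29/64).
Total adjacent occupied pairs: 64; unlike-type pairs: 29.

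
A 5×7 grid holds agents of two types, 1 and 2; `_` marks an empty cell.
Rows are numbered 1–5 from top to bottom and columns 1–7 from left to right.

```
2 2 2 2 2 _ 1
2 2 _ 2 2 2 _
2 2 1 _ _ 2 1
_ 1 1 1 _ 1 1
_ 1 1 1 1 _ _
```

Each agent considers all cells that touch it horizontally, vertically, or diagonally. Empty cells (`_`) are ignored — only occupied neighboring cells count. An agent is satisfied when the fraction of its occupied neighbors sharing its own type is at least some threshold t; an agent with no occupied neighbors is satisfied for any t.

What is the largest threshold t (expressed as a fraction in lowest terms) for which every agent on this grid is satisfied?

0/1

(1,1)2 3/3
(1,2)2 4/4
(1,3)2 4/4
(1,4)2 4/4
(1,5)2 4/4
(1,7)1 0/1
(2,1)2 5/5
(2,2)2 6/7
(2,4)2 4/5
(2,5)2 5/5
(2,6)2 3/5
(3,1)2 3/4
(3,2)2 3/6
(3,3)1 3/6
(3,6)2 2/5
(3,7)1 2/4
(4,2)1 4/6
(4,3)1 6/7
(4,4)1 5/5
(4,6)1 3/4
(4,7)1 2/3
(5,2)1 3/3
(5,3)1 5/5
(5,4)1 4/4
(5,5)1 3/3
The smallest same-type fraction is 0/1 at (1,7), which reduces to 0/1. Any threshold above that leaves this agent unsatisfied.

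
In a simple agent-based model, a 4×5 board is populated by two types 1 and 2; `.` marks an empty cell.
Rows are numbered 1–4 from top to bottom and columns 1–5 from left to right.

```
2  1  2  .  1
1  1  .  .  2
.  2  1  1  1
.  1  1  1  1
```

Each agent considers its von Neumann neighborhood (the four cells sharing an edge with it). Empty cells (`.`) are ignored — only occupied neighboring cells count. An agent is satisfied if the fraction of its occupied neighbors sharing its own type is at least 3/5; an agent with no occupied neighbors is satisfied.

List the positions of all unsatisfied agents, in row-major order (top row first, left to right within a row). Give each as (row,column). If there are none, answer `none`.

(1,1), (1,2), (1,3), (1,5), (2,1), (2,5), (3,2), (4,2)

(1,1)2 0/2 unhappy
(1,2)1 1/3 unhappy
(1,3)2 0/1 unhappy
(1,5)1 0/1 unhappy
(2,1)1 1/2 unhappy
(2,2)1 2/3 ok
(2,5)2 0/2 unhappy
(3,2)2 0/3 unhappy
(3,3)1 2/3 ok
(3,4)1 3/3 ok
(3,5)1 2/3 ok
(4,2)1 1/2 unhappy
(4,3)1 3/3 ok
(4,4)1 3/3 ok
(4,5)1 2/2 ok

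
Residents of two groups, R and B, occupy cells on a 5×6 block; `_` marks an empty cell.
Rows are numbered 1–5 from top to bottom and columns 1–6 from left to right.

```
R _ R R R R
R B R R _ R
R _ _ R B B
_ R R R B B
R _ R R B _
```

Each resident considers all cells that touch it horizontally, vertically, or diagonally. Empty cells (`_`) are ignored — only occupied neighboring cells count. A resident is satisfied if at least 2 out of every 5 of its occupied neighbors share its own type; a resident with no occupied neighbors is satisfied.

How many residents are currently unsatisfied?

(1,1)R 1/2 ok
(1,3)R 3/4 ok
(1,4)R 4/4 ok
(1,5)R 4/4 ok
(1,6)R 2/2 ok
(2,1)R 2/3 ok
(2,2)B 0/5 unhappy
(2,3)R 4/5 ok
(2,4)R 5/6 ok
(2,6)R 2/4 ok
(3,1)R 2/3 ok
(3,4)R 4/6 ok
(3,5)B 3/7 ok
(3,6)B 3/4 ok
(4,2)R 4/4 ok
(4,3)R 5/5 ok
(4,4)R 4/7 ok
(4,5)B 4/7 ok
(4,6)B 4/4 ok
(5,1)R 1/1 ok
(5,3)R 4/4 ok
(5,4)R 3/5 ok
(5,5)B 2/4 ok
Unsatisfied: (2,2) — 1 in total.

1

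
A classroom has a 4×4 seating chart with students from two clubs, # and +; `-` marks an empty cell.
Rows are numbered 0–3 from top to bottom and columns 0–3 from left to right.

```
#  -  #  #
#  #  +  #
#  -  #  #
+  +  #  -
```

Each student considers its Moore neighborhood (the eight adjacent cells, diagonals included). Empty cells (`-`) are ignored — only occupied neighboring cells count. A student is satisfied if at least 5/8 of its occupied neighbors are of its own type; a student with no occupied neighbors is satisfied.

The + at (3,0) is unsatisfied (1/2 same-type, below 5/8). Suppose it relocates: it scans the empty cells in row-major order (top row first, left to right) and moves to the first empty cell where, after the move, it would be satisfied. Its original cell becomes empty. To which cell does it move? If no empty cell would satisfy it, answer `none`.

none

Vacating (3,0). Empty cells in order:
  (0,1): 1/5 same-type → still unsatisfied.
  (2,1): 2/7 same-type → still unsatisfied.
  (3,3): 0/3 same-type → still unsatisfied.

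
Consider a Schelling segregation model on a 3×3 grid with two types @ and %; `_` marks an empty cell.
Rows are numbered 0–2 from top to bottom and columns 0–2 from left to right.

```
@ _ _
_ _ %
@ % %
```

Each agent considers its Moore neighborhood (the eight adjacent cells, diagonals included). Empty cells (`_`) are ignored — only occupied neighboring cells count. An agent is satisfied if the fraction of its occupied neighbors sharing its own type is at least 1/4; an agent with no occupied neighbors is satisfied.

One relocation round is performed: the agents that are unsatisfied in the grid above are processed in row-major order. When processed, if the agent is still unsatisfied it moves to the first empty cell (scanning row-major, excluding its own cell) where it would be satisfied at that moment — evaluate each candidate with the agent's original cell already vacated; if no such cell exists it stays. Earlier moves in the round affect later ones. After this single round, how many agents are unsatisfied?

0

Initially unsatisfied (in order): (2,0).
  (2,0) → (0,1).
Resulting grid:
@ @ _
_ _ %
_ % %
All satisfied now.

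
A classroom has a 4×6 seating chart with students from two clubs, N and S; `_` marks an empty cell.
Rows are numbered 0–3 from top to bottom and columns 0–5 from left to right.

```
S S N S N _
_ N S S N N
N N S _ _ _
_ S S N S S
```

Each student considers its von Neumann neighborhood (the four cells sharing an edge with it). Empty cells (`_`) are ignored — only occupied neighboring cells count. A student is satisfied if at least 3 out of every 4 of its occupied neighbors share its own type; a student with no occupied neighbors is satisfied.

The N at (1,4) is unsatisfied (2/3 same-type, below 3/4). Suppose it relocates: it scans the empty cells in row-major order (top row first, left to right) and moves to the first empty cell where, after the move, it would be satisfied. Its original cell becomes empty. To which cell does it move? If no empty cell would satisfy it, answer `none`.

Vacating (1,4). Empty cells in order:
  (0,5): 2/2 same-type → satisfied — stop here.

(0,5)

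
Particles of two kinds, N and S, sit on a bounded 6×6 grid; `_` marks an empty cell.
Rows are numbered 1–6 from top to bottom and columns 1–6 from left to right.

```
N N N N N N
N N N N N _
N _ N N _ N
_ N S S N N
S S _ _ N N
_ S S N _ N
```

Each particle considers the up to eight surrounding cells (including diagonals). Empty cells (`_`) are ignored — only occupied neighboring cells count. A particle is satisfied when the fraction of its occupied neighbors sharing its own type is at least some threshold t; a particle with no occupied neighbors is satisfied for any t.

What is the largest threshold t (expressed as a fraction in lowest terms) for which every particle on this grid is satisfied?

(1,1)N 3/3
(1,2)N 5/5
(1,3)N 5/5
(1,4)N 5/5
(1,5)N 4/4
(1,6)N 2/2
(2,1)N 4/4
(2,2)N 7/7
(2,3)N 7/7
(2,4)N 7/7
(2,5)N 6/6
(3,1)N 3/3
(3,3)N 5/7
(3,4)N 5/7
(3,6)N 3/3
(4,2)N 2/5
(4,3)S 2/5
(4,4)S 1/5
(4,5)N 5/6
(4,6)N 4/4
(5,1)S 2/3
(5,2)S 4/5
(5,5)N 5/6
(5,6)N 4/4
(6,2)S 3/3
(6,3)S 2/3
(6,4)N 1/2
(6,6)N 2/2
The smallest same-type fraction is 1/5 at (4,4), which reduces to 1/5. Any threshold above that leaves this particle unsatisfied.

1/5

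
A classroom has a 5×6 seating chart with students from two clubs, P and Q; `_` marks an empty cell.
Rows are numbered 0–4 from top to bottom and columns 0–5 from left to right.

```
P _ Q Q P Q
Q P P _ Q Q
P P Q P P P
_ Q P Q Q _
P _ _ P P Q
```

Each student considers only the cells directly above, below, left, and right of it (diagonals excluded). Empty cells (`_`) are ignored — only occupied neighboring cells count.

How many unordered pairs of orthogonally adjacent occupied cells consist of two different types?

21

Scan each occupied cell's neighbors to the right and below so each pair is counted once.
From row 0: 5 unlike of 7 pairs (running 5/7).
From row 1: 5 unlike of 8 pairs (running 10/15).
From row 2: 6 unlike of 9 pairs (running 16/24).
From row 3: 4 unlike of 5 pairs (running 20/29).
From row 4: 1 unlike of 2 pairs (running 21/31).
Total adjacent occupied pairs: 31; unlike-type pairs: 21.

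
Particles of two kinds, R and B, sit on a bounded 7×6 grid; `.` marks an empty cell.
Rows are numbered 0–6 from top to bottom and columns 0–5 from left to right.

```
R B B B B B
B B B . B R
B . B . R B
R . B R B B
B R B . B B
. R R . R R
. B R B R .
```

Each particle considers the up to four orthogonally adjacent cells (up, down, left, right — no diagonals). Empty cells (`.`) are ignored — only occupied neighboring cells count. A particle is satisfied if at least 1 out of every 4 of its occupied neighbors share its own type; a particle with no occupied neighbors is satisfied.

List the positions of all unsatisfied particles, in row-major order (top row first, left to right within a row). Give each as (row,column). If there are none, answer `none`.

(0,0), (1,5), (2,4), (3,0), (3,3), (4,0), (6,1), (6,3)

Row 0: (0,0)R 0/2 unhappy · (0,1)B 2/3 ok · (0,2)B 3/3 ok · (0,3)B 2/2 ok · (0,4)B 3/3 ok · (0,5)B 1/2 ok
Row 1: (1,0)B 2/3 ok · (1,1)B 3/3 ok · (1,2)B 3/3 ok · (1,4)B 1/3 ok · (1,5)R 0/3 unhappy
Row 2: (2,0)B 1/2 ok · (2,2)B 2/2 ok · (2,4)R 0/3 unhappy · (2,5)B 1/3 ok
Row 3: (3,0)R 0/2 unhappy · (3,2)B 2/3 ok · (3,3)R 0/2 unhappy · (3,4)B 2/4 ok · (3,5)B 3/3 ok
Row 4: (4,0)B 0/2 unhappy · (4,1)R 1/3 ok · (4,2)B 1/3 ok · (4,4)B 2/3 ok · (4,5)B 2/3 ok
Row 5: (5,1)R 2/3 ok · (5,2)R 2/3 ok · (5,4)R 2/3 ok · (5,5)R 1/2 ok
Row 6: (6,1)B 0/2 unhappy · (6,2)R 1/3 ok · (6,3)B 0/2 unhappy · (6,4)R 1/2 ok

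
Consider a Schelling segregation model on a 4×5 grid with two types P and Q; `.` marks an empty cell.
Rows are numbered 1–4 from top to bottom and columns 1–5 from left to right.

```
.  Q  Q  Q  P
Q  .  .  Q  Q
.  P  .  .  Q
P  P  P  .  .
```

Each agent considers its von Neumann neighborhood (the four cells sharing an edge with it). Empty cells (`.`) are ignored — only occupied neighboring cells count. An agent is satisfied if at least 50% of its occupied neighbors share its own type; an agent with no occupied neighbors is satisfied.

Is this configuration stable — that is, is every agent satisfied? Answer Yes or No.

No

(1,2)Q 1/1 ✓
(1,3)Q 2/2 ✓
(1,4)Q 2/3 ✓
(1,5)P 0/2 ✗
(2,1)Q 0/0 ✓
(2,4)Q 2/2 ✓
(2,5)Q 2/3 ✓
(3,2)P 1/1 ✓
(3,5)Q 1/1 ✓
(4,1)P 1/1 ✓
(4,2)P 3/3 ✓
(4,3)P 1/1 ✓
For instance (1,5) has only 0/2 same-type neighbors, below 1/2.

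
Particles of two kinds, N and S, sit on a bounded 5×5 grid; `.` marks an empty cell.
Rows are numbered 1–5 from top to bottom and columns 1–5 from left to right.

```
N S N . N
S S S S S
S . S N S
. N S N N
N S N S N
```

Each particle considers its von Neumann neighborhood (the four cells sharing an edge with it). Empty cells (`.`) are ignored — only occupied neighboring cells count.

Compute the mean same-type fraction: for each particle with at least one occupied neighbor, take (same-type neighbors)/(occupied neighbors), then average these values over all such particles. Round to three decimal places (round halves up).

0.375

Row 1: (1,1)N 0/2 · (1,2)S 1/3 · (1,3)N 0/2 · (1,5)N 0/1
Row 2: (2,1)S 2/3 · (2,2)S 3/3 · (2,3)S 3/4 · (2,4)S 2/3 · (2,5)S 2/3
Row 3: (3,1)S 1/1 · (3,3)S 2/3 · (3,4)N 1/4 · (3,5)S 1/3
Row 4: (4,2)N 0/2 · (4,3)S 1/4 · (4,4)N 2/4 · (4,5)N 2/3
Row 5: (5,1)N 0/1 · (5,2)S 0/3 · (5,3)N 0/3 · (5,4)S 0/3 · (5,5)N 1/2
Sum over 22 particles: 0/2 + 1/3 + 0/2 + 0/1 + 2/3 + 3/3 + 3/4 + 2/3 + 2/3 + 1/1 + 2/3 + 1/4 + 1/3 + 0/2 + 1/4 + 2/4 + 2/3 + 0/1 + 0/3 + 0/3 + 0/3 + 1/2 = 33/4; mean = 33/4 ÷ 22 = 3/8 = 0.375 → 0.375.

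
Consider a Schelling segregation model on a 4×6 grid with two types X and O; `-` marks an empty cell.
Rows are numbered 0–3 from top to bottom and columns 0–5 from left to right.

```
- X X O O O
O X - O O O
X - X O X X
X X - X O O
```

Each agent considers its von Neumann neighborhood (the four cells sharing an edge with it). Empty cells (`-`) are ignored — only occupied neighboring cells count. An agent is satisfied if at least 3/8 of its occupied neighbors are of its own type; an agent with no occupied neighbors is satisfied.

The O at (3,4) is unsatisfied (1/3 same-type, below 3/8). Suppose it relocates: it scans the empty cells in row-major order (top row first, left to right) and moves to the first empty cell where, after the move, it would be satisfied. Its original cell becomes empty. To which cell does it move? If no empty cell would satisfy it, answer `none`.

Vacating (3,4). Empty cells in order:
  (0,0): 1/2 same-type → satisfied — stop here.

(0,0)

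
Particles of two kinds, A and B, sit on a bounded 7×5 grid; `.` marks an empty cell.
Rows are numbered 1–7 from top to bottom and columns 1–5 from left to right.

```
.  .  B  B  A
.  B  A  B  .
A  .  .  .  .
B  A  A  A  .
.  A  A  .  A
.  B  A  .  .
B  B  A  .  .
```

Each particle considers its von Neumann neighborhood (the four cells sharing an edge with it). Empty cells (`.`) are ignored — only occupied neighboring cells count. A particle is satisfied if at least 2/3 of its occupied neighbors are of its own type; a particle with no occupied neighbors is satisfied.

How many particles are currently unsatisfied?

9

Row 1: (1,3)B 1/2 not · (1,4)B 2/3 satisfied · (1,5)A 0/1 not
Row 2: (2,2)B 0/1 not · (2,3)A 0/3 not · (2,4)B 1/2 not
Row 3: (3,1)A 0/1 not
Row 4: (4,1)B 0/2 not · (4,2)A 2/3 satisfied · (4,3)A 3/3 satisfied · (4,4)A 1/1 satisfied
Row 5: (5,2)A 2/3 satisfied · (5,3)A 3/3 satisfied · (5,5)A 0/0 satisfied
Row 6: (6,2)B 1/3 not · (6,3)A 2/3 satisfied
Row 7: (7,1)B 1/1 satisfied · (7,2)B 2/3 satisfied · (7,3)A 1/2 not
Unsatisfied: (1,3), (1,5), (2,2), (2,3), (2,4), (3,1), (4,1), (6,2), (7,3) — 9 in total.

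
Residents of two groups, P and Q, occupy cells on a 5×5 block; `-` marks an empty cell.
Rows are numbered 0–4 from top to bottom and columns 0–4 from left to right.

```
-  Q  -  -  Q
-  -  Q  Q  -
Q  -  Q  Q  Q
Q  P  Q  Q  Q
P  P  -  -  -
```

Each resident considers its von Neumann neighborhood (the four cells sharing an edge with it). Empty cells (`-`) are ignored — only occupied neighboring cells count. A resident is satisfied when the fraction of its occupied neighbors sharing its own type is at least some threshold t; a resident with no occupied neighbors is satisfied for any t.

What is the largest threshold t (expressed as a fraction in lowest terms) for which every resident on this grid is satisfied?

1/3

Row 0: (0,1)Q — no occupied neighbors · (0,4)Q — no occupied neighbors
Row 1: (1,2)Q 2/2 · (1,3)Q 2/2
Row 2: (2,0)Q 1/1 · (2,2)Q 3/3 · (2,3)Q 4/4 · (2,4)Q 2/2
Row 3: (3,0)Q 1/3 · (3,1)P 1/3 · (3,2)Q 2/3 · (3,3)Q 3/3 · (3,4)Q 2/2
Row 4: (4,0)P 1/2 · (4,1)P 2/2
The smallest same-type fraction is 1/3 at (3,0), which reduces to 1/3. Any threshold above that leaves this resident unsatisfied.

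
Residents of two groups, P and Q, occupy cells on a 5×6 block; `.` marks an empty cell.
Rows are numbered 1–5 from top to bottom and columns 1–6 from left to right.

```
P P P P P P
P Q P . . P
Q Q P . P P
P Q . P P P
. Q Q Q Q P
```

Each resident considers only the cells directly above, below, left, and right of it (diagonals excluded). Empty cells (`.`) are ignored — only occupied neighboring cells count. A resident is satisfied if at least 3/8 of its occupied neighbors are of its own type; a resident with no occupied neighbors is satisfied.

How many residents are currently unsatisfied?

5

Row 1: (1,1)P 2/2 satisfied · (1,2)P 2/3 satisfied · (1,3)P 3/3 satisfied · (1,4)P 2/2 satisfied · (1,5)P 2/2 satisfied · (1,6)P 2/2 satisfied
Row 2: (2,1)P 1/3 not · (2,2)Q 1/4 not · (2,3)P 2/3 satisfied · (2,6)P 2/2 satisfied
Row 3: (3,1)Q 1/3 not · (3,2)Q 3/4 satisfied · (3,3)P 1/2 satisfied · (3,5)P 2/2 satisfied · (3,6)P 3/3 satisfied
Row 4: (4,1)P 0/2 not · (4,2)Q 2/3 satisfied · (4,4)P 1/2 satisfied · (4,5)P 3/4 satisfied · (4,6)P 3/3 satisfied
Row 5: (5,2)Q 2/2 satisfied · (5,3)Q 2/2 satisfied · (5,4)Q 2/3 satisfied · (5,5)Q 1/3 not · (5,6)P 1/2 satisfied
Unsatisfied: (2,1), (2,2), (3,1), (4,1), (5,5) — 5 in total.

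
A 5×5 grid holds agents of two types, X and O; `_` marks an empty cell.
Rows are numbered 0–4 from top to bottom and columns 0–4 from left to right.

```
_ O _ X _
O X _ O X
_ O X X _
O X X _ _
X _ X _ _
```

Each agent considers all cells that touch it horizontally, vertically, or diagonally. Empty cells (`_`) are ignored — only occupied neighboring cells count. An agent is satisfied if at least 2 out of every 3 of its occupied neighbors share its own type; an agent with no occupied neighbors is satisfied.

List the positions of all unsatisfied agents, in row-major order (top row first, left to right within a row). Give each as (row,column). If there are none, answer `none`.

(0,1)O 1/2 unhappy
(0,3)X 1/2 unhappy
(1,0)O 2/3 ok
(1,1)X 1/4 unhappy
(1,3)O 0/4 unhappy
(1,4)X 2/3 ok
(2,1)O 2/6 unhappy
(2,2)X 4/6 ok
(2,3)X 3/4 ok
(3,0)O 1/3 unhappy
(3,1)X 4/6 ok
(3,2)X 4/5 ok
(4,0)X 1/2 unhappy
(4,2)X 2/2 ok

(0,1), (0,3), (1,1), (1,3), (2,1), (3,0), (4,0)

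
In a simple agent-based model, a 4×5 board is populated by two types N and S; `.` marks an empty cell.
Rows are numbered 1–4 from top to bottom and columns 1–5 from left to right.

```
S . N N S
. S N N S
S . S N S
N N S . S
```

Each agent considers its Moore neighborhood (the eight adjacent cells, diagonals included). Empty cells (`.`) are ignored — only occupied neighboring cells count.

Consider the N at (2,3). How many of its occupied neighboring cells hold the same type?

Occupied neighbors of (2,3): (1,3)=N, (1,4)=N, (2,2)=S, (2,4)=N, (3,3)=S, (3,4)=N.
Same type (N): 4 of 6.

4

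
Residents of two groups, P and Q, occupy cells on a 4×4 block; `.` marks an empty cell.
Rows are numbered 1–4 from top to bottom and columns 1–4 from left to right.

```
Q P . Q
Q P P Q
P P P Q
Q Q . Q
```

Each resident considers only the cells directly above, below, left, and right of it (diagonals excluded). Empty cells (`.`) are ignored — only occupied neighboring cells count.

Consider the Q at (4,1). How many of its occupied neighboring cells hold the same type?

1

Occupied neighbors of (4,1): (3,1)=P, (4,2)=Q.
Same type (Q): 1 of 2.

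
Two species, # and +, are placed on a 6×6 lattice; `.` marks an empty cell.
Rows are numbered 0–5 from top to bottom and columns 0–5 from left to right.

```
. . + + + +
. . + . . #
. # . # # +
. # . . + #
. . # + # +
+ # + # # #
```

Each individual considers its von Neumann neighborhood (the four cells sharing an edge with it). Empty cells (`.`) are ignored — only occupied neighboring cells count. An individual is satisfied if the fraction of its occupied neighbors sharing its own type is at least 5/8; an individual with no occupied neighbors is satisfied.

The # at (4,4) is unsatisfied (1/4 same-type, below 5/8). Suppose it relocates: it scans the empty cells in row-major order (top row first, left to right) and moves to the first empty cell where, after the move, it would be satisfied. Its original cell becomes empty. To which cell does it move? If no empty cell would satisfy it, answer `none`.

(0,0)

Vacating (4,4). Empty cells in order:
  (0,0): 0/0 same-type → satisfied — stop here.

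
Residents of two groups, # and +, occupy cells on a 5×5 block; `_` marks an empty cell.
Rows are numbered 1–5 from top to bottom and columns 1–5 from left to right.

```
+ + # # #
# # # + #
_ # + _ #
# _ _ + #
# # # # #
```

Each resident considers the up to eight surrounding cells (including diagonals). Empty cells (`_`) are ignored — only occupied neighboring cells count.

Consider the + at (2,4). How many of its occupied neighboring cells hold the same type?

1

Occupied neighbors of (2,4): (1,3)=#, (1,4)=#, (1,5)=#, (2,3)=#, (2,5)=#, (3,3)=+, (3,5)=#.
Same type (+): 1 of 7.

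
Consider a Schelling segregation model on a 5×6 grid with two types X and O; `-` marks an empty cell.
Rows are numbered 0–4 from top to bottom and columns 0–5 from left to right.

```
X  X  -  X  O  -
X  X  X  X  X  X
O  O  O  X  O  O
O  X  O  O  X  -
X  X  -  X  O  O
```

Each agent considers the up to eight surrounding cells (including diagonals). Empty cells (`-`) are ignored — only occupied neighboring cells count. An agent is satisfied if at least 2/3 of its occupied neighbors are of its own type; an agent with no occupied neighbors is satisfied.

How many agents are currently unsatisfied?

Row 0: (0,0)X 3/3 satisfied · (0,1)X 4/4 satisfied · (0,3)X 3/4 satisfied · (0,4)O 0/4 not
Row 1: (1,0)X 3/5 not · (1,1)X 4/7 not · (1,2)X 5/7 satisfied · (1,3)X 4/7 not · (1,4)X 4/7 not · (1,5)X 1/4 not
Row 2: (2,0)O 2/5 not · (2,1)O 4/8 not · (2,2)O 3/8 not · (2,3)X 4/8 not · (2,4)O 2/7 not · (2,5)O 1/4 not
Row 3: (3,0)O 2/5 not · (3,1)X 2/7 not · (3,2)O 3/7 not · (3,3)O 4/7 not · (3,4)X 2/7 not
Row 4: (4,0)X 2/3 satisfied · (4,1)X 2/4 not · (4,3)X 1/4 not · (4,4)O 2/4 not · (4,5)O 1/2 not
Unsatisfied: (0,4), (1,0), (1,1), (1,3), (1,4), (1,5), (2,0), (2,1), (2,2), (2,3), (2,4), (2,5), (3,0), (3,1), (3,2), (3,3), (3,4), (4,1), (4,3), (4,4), (4,5) — 21 in total.

21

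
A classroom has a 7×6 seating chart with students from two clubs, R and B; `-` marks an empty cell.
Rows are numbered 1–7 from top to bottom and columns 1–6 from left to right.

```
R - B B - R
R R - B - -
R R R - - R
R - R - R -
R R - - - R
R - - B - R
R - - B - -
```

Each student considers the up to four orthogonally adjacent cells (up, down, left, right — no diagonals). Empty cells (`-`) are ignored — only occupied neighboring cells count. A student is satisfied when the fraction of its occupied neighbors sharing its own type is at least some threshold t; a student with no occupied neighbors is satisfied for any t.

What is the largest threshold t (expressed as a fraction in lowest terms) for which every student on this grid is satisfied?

(1,1)R 1/1
(1,3)B 1/1
(1,4)B 2/2
(1,6)R — no occupied neighbors
(2,1)R 3/3
(2,2)R 2/2
(2,4)B 1/1
(3,1)R 3/3
(3,2)R 3/3
(3,3)R 2/2
(3,6)R — no occupied neighbors
(4,1)R 2/2
(4,3)R 1/1
(4,5)R — no occupied neighbors
(5,1)R 3/3
(5,2)R 1/1
(5,6)R 1/1
(6,1)R 2/2
(6,4)B 1/1
(6,6)R 1/1
(7,1)R 1/1
(7,4)B 1/1
The smallest same-type fraction is 1/1 at (1,1), which reduces to 1/1. Any threshold above that leaves this student unsatisfied.

1/1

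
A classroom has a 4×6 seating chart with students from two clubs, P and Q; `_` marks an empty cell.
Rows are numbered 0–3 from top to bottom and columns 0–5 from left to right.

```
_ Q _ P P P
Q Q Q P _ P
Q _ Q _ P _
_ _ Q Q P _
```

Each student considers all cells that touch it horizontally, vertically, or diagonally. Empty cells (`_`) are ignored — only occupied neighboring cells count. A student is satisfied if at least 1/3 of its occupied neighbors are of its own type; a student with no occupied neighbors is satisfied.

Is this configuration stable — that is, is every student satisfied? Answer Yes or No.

(0,1)Q 3/3 ✓
(0,3)P 2/3 ✓
(0,4)P 4/4 ✓
(0,5)P 2/2 ✓
(1,0)Q 3/3 ✓
(1,1)Q 5/5 ✓
(1,2)Q 3/5 ✓
(1,3)P 3/5 ✓
(1,5)P 3/3 ✓
(2,0)Q 2/2 ✓
(2,2)Q 4/5 ✓
(2,4)P 3/4 ✓
(3,2)Q 2/2 ✓
(3,3)Q 2/4 ✓
(3,4)P 1/2 ✓
All meet the threshold, so the configuration is stable.

Yes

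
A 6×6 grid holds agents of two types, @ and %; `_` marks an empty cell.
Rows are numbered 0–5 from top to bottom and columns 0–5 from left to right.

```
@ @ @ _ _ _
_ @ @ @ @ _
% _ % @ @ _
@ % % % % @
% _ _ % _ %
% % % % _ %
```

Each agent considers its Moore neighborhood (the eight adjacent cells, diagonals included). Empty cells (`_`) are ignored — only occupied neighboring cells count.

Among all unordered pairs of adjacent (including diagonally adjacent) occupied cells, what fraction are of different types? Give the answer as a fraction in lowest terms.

Scan each occupied cell's neighbors to the right and below (and the two forward diagonals) so each pair is counted once.
Row 0: @(0,0)–@(0,1)= @(0,0)–@(1,1)= @(0,1)–@(0,2)= @(0,1)–@(1,1)= @(0,1)–@(1,2)= @(0,2)–@(1,2)= @(0,2)–@(1,3)= @(0,2)–@(1,1)=  → 0/8 unlike.
Row 1: @(1,1)–@(1,2)= @(1,1)–%(2,2)≠ @(1,1)–%(2,0)≠ @(1,2)–@(1,3)= @(1,2)–%(2,2)≠ @(1,2)–@(2,3)= @(1,3)–@(1,4)= @(1,3)–@(2,3)= @(1,3)–@(2,4)= @(1,3)–%(2,2)≠ @(1,4)–@(2,4)= @(1,4)–@(2,3)=  → 4/12 unlike.
Row 2: %(2,0)–@(3,0)≠ %(2,0)–%(3,1)= %(2,2)–@(2,3)≠ %(2,2)–%(3,2)= %(2,2)–%(3,3)= %(2,2)–%(3,1)= @(2,3)–@(2,4)= @(2,3)–%(3,3)≠ @(2,3)–%(3,4)≠ @(2,3)–%(3,2)≠ @(2,4)–%(3,4)≠ @(2,4)–@(3,5)= @(2,4)–%(3,3)≠  → 7/13 unlike.
Row 3: @(3,0)–%(3,1)≠ @(3,0)–%(4,0)≠ %(3,1)–%(3,2)= %(3,1)–%(4,0)= %(3,2)–%(3,3)= %(3,2)–%(4,3)= %(3,3)–%(3,4)= %(3,3)–%(4,3)= %(3,4)–@(3,5)≠ %(3,4)–%(4,5)= %(3,4)–%(4,3)= @(3,5)–%(4,5)≠  → 4/12 unlike.
Row 4: %(4,0)–%(5,0)= %(4,0)–%(5,1)= %(4,3)–%(5,3)= %(4,3)–%(5,2)= %(4,5)–%(5,5)=  → 0/5 unlike.
Row 5: %(5,0)–%(5,1)= %(5,1)–%(5,2)= %(5,2)–%(5,3)=  → 0/3 unlike.
Total adjacent occupied pairs: 53; unlike-type pairs: 15.
15/53 is already in lowest terms.

15/53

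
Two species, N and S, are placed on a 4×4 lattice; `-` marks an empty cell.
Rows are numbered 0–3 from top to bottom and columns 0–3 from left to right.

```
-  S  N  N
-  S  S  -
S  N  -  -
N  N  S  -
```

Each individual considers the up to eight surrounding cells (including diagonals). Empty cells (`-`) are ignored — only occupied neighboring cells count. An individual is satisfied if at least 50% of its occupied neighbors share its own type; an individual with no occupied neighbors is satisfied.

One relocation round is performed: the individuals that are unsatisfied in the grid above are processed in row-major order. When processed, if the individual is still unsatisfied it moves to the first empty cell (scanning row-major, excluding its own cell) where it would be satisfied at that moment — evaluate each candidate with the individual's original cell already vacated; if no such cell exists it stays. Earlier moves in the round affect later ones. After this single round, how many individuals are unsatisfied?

Initially unsatisfied (in order): (0,2), (1,2), (2,0), (2,1), (3,2).
  (0,2) → (1,3).
  (1,2) → (0,0).
  (2,0) → (0,2).
  (2,1): now satisfied by earlier moves; stays.
  (3,2) → (1,0).
Resulting grid:
S S S N
S S - N
- N - -
N N - -
All satisfied now.

0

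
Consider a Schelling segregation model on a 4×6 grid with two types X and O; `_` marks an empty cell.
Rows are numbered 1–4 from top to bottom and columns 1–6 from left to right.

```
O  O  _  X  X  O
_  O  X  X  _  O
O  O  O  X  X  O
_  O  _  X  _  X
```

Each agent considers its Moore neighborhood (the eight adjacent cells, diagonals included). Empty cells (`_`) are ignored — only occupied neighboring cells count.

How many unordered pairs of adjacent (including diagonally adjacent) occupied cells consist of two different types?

Scan each occupied cell's neighbors to the right and below (and the two forward diagonals) so each pair is counted once.
From row 1: 3 unlike of 11 pairs (running 3/11).
From row 2: 5 unlike of 13 pairs (running 8/24).
From row 3: 4 unlike of 13 pairs (running 12/37).
Total adjacent occupied pairs: 37; unlike-type pairs: 12.

12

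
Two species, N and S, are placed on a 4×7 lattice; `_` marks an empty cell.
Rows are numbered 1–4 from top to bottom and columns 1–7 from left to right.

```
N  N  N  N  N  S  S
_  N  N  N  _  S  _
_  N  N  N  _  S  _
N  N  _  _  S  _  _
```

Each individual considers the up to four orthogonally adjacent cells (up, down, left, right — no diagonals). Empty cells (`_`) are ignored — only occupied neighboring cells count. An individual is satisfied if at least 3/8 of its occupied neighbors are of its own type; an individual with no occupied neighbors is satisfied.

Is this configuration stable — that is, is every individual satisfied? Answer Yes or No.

Yes

(1,1)N 1/1 ✓
(1,2)N 3/3 ✓
(1,3)N 3/3 ✓
(1,4)N 3/3 ✓
(1,5)N 1/2 ✓
(1,6)S 2/3 ✓
(1,7)S 1/1 ✓
(2,2)N 3/3 ✓
(2,3)N 4/4 ✓
(2,4)N 3/3 ✓
(2,6)S 2/2 ✓
(3,2)N 3/3 ✓
(3,3)N 3/3 ✓
(3,4)N 2/2 ✓
(3,6)S 1/1 ✓
(4,1)N 1/1 ✓
(4,2)N 2/2 ✓
(4,5)S 0/0 ✓
All meet the threshold, so the configuration is stable.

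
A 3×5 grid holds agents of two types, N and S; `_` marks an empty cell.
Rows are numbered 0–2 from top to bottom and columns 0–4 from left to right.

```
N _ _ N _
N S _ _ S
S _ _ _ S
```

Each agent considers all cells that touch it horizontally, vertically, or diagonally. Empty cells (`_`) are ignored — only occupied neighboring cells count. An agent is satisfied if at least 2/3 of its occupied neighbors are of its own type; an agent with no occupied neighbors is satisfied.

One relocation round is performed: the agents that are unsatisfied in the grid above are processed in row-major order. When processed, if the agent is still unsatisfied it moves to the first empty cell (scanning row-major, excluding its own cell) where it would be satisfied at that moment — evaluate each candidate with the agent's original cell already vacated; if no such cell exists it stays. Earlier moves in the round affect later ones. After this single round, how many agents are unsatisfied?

0

Initially unsatisfied (in order): (0,0), (0,3), (1,0), (1,1), (1,4), (2,0).
  (0,0): no empty cell satisfies it; stays.
  (0,3) → (0,1).
  (1,0): no empty cell satisfies it; stays.
  (1,1) → (0,3).
  (1,4): now satisfied by earlier moves; stays.
  (2,0) → (0,4).
Resulting grid:
N N _ S S
N _ _ _ S
_ _ _ _ S
All satisfied now.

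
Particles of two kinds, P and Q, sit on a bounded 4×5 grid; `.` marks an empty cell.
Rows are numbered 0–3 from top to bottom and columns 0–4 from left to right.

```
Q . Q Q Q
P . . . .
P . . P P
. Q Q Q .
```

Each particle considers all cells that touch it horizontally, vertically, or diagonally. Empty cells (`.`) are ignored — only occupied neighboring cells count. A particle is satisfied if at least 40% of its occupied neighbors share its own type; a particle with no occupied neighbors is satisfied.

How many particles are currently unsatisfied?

Row 0: (0,0)Q 0/1 unhappy · (0,2)Q 1/1 ok · (0,3)Q 2/2 ok · (0,4)Q 1/1 ok
Row 1: (1,0)P 1/2 ok
Row 2: (2,0)P 1/2 ok · (2,3)P 1/3 unhappy · (2,4)P 1/2 ok
Row 3: (3,1)Q 1/2 ok · (3,2)Q 2/3 ok · (3,3)Q 1/3 unhappy
Unsatisfied: (0,0), (2,3), (3,3) — 3 in total.

3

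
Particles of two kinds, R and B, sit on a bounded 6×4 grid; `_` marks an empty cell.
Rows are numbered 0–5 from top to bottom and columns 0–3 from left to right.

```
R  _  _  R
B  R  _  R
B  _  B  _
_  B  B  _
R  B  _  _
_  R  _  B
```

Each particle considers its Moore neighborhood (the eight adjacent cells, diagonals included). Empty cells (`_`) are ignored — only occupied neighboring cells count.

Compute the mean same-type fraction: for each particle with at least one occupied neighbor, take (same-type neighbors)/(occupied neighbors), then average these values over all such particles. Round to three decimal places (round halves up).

(0,0)R 1/2
(0,3)R 1/1
(1,0)B 1/3
(1,1)R 1/4
(1,3)R 1/2
(2,0)B 2/3
(2,2)B 2/4
(3,1)B 4/5
(3,2)B 3/3
(4,0)R 1/3
(4,1)B 2/4
(5,1)R 1/2
(5,3)B — no occupied neighbors
Sum over 12 particles: 1/2 + 1/1 + 1/3 + 1/4 + 1/2 + 2/3 + 2/4 + 4/5 + 3/3 + 1/3 + 2/4 + 1/2 = 413/60; mean = 413/60 ÷ 12 = 413/720 = 0.573611… → 0.574.

0.574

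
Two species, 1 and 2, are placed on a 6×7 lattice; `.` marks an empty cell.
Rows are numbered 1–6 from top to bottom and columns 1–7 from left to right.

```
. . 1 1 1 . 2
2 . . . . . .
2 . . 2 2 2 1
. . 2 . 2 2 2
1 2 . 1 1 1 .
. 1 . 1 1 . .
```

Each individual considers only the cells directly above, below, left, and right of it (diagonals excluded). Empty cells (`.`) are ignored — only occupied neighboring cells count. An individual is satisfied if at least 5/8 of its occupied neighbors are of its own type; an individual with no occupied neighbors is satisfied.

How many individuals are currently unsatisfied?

Row 1: (1,3)1 1/1 ok · (1,4)1 2/2 ok · (1,5)1 1/1 ok · (1,7)2 0/0 ok
Row 2: (2,1)2 1/1 ok
Row 3: (3,1)2 1/1 ok · (3,4)2 1/1 ok · (3,5)2 3/3 ok · (3,6)2 2/3 ok · (3,7)1 0/2 unhappy
Row 4: (4,3)2 0/0 ok · (4,5)2 2/3 ok · (4,6)2 3/4 ok · (4,7)2 1/2 unhappy
Row 5: (5,1)1 0/1 unhappy · (5,2)2 0/2 unhappy · (5,4)1 2/2 ok · (5,5)1 3/4 ok · (5,6)1 1/2 unhappy
Row 6: (6,2)1 0/1 unhappy · (6,4)1 2/2 ok · (6,5)1 2/2 ok
Unsatisfied: (3,7), (4,7), (5,1), (5,2), (5,6), (6,2) — 6 in total.

6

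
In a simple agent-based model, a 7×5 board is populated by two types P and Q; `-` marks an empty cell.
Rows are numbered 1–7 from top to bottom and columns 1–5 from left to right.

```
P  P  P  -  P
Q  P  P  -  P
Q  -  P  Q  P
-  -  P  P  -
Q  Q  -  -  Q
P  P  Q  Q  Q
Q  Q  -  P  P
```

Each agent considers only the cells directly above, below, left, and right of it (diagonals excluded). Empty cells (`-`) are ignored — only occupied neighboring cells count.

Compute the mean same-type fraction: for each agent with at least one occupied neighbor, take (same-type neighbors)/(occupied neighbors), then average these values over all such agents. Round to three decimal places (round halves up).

Row 1: (1,1)P 1/2 · (1,2)P 3/3 · (1,3)P 2/2 · (1,5)P 1/1
Row 2: (2,1)Q 1/3 · (2,2)P 2/3 · (2,3)P 3/3 · (2,5)P 2/2
Row 3: (3,1)Q 1/1 · (3,3)P 2/3 · (3,4)Q 0/3 · (3,5)P 1/2
Row 4: (4,3)P 2/2 · (4,4)P 1/2
Row 5: (5,1)Q 1/2 · (5,2)Q 1/2 · (5,5)Q 1/1
Row 6: (6,1)P 1/3 · (6,2)P 1/4 · (6,3)Q 1/2 · (6,4)Q 2/3 · (6,5)Q 2/3
Row 7: (7,1)Q 1/2 · (7,2)Q 1/2 · (7,4)P 1/2 · (7,5)P 1/2
Sum over 26 agents: 1/2 + 3/3 + 2/2 + 1/1 + 1/3 + 2/3 + 3/3 + 2/2 + 1/1 + 2/3 + 0/3 + 1/2 + 2/2 + 1/2 + 1/2 + 1/2 + 1/1 + 1/3 + 1/4 + 1/2 + 2/3 + 2/3 + 1/2 + 1/2 + 1/2 + 1/2 = 199/12; mean = 199/12 ÷ 26 = 199/312 = 0.637820… → 0.638.

0.638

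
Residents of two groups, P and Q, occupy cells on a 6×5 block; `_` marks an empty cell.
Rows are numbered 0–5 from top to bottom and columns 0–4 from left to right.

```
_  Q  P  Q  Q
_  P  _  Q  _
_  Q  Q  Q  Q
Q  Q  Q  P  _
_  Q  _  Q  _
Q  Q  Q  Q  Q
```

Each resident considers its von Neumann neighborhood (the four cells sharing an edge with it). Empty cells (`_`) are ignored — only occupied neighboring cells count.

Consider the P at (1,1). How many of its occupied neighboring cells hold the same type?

0

Occupied neighbors of (1,1): (0,1)=Q, (2,1)=Q.
Same type (P): 0 of 2.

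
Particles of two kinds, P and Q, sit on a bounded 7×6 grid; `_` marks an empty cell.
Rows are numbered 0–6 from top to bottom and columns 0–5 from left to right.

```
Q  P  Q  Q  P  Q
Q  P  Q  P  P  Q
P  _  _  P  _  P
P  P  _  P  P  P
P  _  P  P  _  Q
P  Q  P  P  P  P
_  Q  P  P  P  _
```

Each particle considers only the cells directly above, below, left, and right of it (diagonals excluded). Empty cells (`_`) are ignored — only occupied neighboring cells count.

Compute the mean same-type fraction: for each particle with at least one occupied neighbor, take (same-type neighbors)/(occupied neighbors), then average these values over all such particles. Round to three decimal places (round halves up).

Row 0: (0,0)Q 1/2 · (0,1)P 1/3 · (0,2)Q 2/3 · (0,3)Q 1/3 · (0,4)P 1/3 · (0,5)Q 1/2
Row 1: (1,0)Q 1/3 · (1,1)P 1/3 · (1,2)Q 1/3 · (1,3)P 2/4 · (1,4)P 2/3 · (1,5)Q 1/3
Row 2: (2,0)P 1/2 · (2,3)P 2/2 · (2,5)P 1/2
Row 3: (3,0)P 3/3 · (3,1)P 1/1 · (3,3)P 3/3 · (3,4)P 2/2 · (3,5)P 2/3
Row 4: (4,0)P 2/2 · (4,2)P 2/2 · (4,3)P 3/3 · (4,5)Q 0/2
Row 5: (5,0)P 1/2 · (5,1)Q 1/3 · (5,2)P 3/4 · (5,3)P 4/4 · (5,4)P 3/3 · (5,5)P 1/2
Row 6: (6,1)Q 1/2 · (6,2)P 2/3 · (6,3)P 3/3 · (6,4)P 2/2
Sum over 34 particles: 1/2 + 1/3 + 2/3 + 1/3 + 1/3 + 1/2 + 1/3 + 1/3 + 1/3 + 2/4 + 2/3 + 1/3 + 1/2 + 2/2 + 1/2 + 3/3 + 1/1 + 3/3 + 2/2 + 2/3 + 2/2 + 2/2 + 3/3 + 0/2 + 1/2 + 1/3 + 3/4 + 4/4 + 3/3 + 1/2 + 1/2 + 2/3 + 3/3 + 2/2 = 265/12; mean = 265/12 ÷ 34 = 265/408 = 0.649509… → 0.650.

0.650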